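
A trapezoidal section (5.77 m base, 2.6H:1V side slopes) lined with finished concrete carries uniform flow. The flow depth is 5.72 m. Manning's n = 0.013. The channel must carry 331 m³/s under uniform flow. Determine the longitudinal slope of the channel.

S = 0.000289

With bottom width b = 5.77 m and side slope z = 2.6: A = (b + zy)y = (5.77 + 2.6×5.72)×5.72 = 118.1 m²; P = b + 2y√(1+z²) = 5.77 + 2×5.72×2.786 = 37.64 m.
Hydraulic radius R = A/P = 118.1/37.64 = 3.137 m.
From Manning's equation, S = [nQ / (1 A R^(2/3))]² = [0.013 × 331 / (1 × 118.1 × 3.137^(2/3))]² = 0.000289.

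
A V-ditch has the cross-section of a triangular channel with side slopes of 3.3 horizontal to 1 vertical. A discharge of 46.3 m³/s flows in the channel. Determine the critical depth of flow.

At critical depth, Q² T / (g A³) = 1, i.e. A³/T = Q²/g = 46.3²/9.81 = 218.5.
At y = 1.78 m: A³/T = 97.3 — low.
At y = 2.53 m: A³/T = 564.4 — high.
At y = 2.09 m: A³/T = 217.1 — ≈ 218.5.

y_c = 2.09 m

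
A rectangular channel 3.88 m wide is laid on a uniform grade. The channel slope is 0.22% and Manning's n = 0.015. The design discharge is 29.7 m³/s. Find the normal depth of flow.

y_n = 2.35 m

Manning's equation rearranged: A R^(2/3) = nQ / (1·√S) = 0.015 × 29.7 / (√0.0022) = 9.498.
Try y = 2.01 m: A R^(2/3) = 7.732 — too small.
Try y = 2.71 m: A R^(2/3) = 11.41 — too large.
Try y = 2.35 m: A R^(2/3) = 9.495 — close enough.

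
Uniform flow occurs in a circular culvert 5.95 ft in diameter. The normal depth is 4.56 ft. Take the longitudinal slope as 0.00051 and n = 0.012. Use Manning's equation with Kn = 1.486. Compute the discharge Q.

Q = 94.7 ft³/s

For a circular section of diameter D = 5.95 ft at depth y = 4.56 ft, the central angle is θ = 2 arccos(1 − 2y/D) = 4.265 rad. Then A = (D²/8)(θ − sin θ) = 22.87 ft² and P = Dθ/2 = 12.69 ft.
Hydraulic radius R = A/P = 22.87/12.69 = 1.802 ft.
Manning's equation: Q = (1.486/n) A R^(2/3) S^(1/2) = (1.486/0.012) × 22.87 × 1.802^(2/3) × 0.00051^(1/2) = 94.7 ft³/s.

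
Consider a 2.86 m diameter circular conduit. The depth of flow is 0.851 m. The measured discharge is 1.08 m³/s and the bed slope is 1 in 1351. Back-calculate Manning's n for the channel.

For a circular section of diameter D = 2.86 m at depth y = 0.851 m, the central angle is θ = 2 arccos(1 − 2y/D) = 2.308 rad. Then A = (D²/8)(θ − sin θ) = 1.603 m² and P = Dθ/2 = 3.3 m.
Hydraulic radius R = A/P = 1.603/3.3 = 0.4856 m.
Rearranging Manning's equation: n = (1/Q) A R^(2/3) S^(1/2) = (1/1.08) × 1.603 × 0.4856^(2/3) × √0.0007402 = 0.0249.

n = 0.0249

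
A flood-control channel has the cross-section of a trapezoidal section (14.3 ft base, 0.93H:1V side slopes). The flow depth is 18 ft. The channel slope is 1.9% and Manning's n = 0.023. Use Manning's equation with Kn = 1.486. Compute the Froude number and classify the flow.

supercritical

With bottom width b = 14.3 ft and side slope z = 0.93: A = (b + zy)y = (14.3 + 0.93×18)×18 = 558.7 ft²; P = b + 2y√(1+z²) = 14.3 + 2×18×1.366 = 63.46 ft.
Hydraulic radius R = A/P = 558.7/63.46 = 8.804 ft.
V = (1.486/n) R^(2/3) √S = (1.486/0.023) × 8.804^(2/3) × √0.019 = 37.97 ft/s. Hydraulic depth D_h = A/T = 558.7/47.78 = 11.69 ft.
Froude number Fr = V/√(g·D_h) = 37.97/√(32.2×11.69) = 1.96, which is greater than 1, so the flow is supercritical.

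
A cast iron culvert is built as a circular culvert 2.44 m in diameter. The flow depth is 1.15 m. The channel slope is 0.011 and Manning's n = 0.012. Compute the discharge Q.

Q = 13.3 m³/s

For a circular section of diameter D = 2.44 m at depth y = 1.15 m, the central angle is θ = 2 arccos(1 − 2y/D) = 3.027 rad. Then A = (D²/8)(θ − sin θ) = 2.167 m² and P = Dθ/2 = 3.693 m.
Hydraulic radius R = A/P = 2.167/3.693 = 0.5869 m.
Manning's equation: Q = (1/n) A R^(2/3) S^(1/2) = (1/0.012) × 2.167 × 0.5869^(2/3) × 0.011^(1/2) = 13.3 m³/s.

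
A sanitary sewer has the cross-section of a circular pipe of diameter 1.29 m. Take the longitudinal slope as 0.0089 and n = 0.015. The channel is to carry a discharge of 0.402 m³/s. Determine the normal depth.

Manning's equation rearranged: A R^(2/3) = nQ / (1·√S) = 0.015 × 0.402 / (√0.0089) = 0.06392.
Try y = 0.342 m: A R^(2/3) = 0.09455 — high.
Try y = 0.249 m: A R^(2/3) = 0.05009 — low.
Try y = 0.281 m: A R^(2/3) = 0.06395 — ≈ 0.06392.

y_n = 0.281 m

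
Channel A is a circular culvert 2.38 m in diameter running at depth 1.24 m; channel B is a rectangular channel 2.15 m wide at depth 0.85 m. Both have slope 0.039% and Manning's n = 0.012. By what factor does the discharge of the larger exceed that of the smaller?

Channel A: For a circular section of diameter D = 2.38 m at depth y = 1.24 m, the central angle is θ = 2 arccos(1 − 2y/D) = 3.226 rad. Then A = (D²/8)(θ − sin θ) = 2.343 m² and P = Dθ/2 = 3.839 m. Hydraulic radius R = A/P = 2.343/3.839 = 0.6105 m. Q_A = (1/0.012)·2.343·0.6105^(2/3)·√0.00039 = 2.775 m³/s.
Channel B: Flow area A = b·y = 2.15 × 0.85 = 1.827 m². Wetted perimeter P = b + 2y = 2.15 + 2×0.85 = 3.85 m. Hydraulic radius R = A/P = 1.827/3.85 = 0.4747 m. Q_B = (1/0.012)·1.827·0.4747^(2/3)·√0.00039 = 1.83 m³/s.
The larger discharge is 2.775 m³/s and the smaller is 1.83 m³/s; the ratio is 1.52.

1.52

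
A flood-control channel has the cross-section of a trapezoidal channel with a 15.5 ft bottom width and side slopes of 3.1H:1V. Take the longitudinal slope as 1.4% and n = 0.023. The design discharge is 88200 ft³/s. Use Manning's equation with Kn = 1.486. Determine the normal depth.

y_n = 23.9 ft

Manning's equation rearranged: A R^(2/3) = nQ / (1.486·√S) = 0.023 × 88200 / (1.486 × √0.014) = 11540.
Trying y = 26.5 ft: A R^(2/3) = 14860 — over.
Trying y = 16.5 ft: A R^(2/3) = 4738 — short.
Trying y = 23.9 ft: A R^(2/3) = 11540 — close enough.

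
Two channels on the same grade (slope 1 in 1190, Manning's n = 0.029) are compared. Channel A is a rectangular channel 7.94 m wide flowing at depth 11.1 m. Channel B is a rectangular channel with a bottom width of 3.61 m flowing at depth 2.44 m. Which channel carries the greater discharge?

channel A

Channel A: Flow area A = b·y = 7.94 × 11.1 = 88.13 m². Wetted perimeter P = b + 2y = 7.94 + 2×11.1 = 30.14 m. Hydraulic radius R = A/P = 88.13/30.14 = 2.924 m. Q_A = (1/0.029)·88.13·2.924^(2/3)·√0.0008403 = 180.2 m³/s.
Channel B: Flow area A = b·y = 3.61 × 2.44 = 8.808 m². Wetted perimeter P = b + 2y = 3.61 + 2×2.44 = 8.49 m. Hydraulic radius R = A/P = 8.808/8.49 = 1.038 m. Q_B = (1/0.029)·8.808·1.038^(2/3)·√0.0008403 = 9.024 m³/s.
Q_A = 180.2 m³/s vs Q_B = 9.024 m³/s, so channel A carries more.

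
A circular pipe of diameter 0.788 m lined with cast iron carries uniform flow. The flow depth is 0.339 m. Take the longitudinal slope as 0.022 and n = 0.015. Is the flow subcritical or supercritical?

For a circular section of diameter D = 0.788 m at depth y = 0.339 m, the central angle is θ = 2 arccos(1 − 2y/D) = 2.861 rad. Then A = (D²/8)(θ − sin θ) = 0.2006 m² and P = Dθ/2 = 1.127 m.
Hydraulic radius R = A/P = 0.2006/1.127 = 0.178 m.
V = (1/n) R^(2/3) √S = (1/0.015) × 0.178^(2/3) × √0.022 = 3.129 m/s. Hydraulic depth D_h = A/T = 0.2006/0.7803 = 0.2571 m.
Froude number Fr = V/√(g·D_h) = 3.129/√(9.81×0.2571) = 1.97, which is greater than 1, so the flow is supercritical.

supercritical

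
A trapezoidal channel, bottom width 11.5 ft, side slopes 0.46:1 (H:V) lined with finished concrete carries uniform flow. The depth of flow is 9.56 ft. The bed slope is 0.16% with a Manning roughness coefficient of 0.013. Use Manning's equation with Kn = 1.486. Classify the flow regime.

subcritical

With bottom width b = 11.5 ft and side slope z = 0.46: A = (b + zy)y = (11.5 + 0.46×9.56)×9.56 = 152 ft²; P = b + 2y√(1+z²) = 11.5 + 2×9.56×1.101 = 32.55 ft.
Hydraulic radius R = A/P = 152/32.55 = 4.67 ft.
V = (1.486/n) R^(2/3) √S = (1.486/0.013) × 4.67^(2/3) × √0.0016 = 12.77 ft/s. Hydraulic depth D_h = A/T = 152/20.3 = 7.489 ft.
Froude number Fr = V/√(g·D_h) = 12.77/√(32.2×7.489) = 0.823, which is less than 1, so the flow is subcritical.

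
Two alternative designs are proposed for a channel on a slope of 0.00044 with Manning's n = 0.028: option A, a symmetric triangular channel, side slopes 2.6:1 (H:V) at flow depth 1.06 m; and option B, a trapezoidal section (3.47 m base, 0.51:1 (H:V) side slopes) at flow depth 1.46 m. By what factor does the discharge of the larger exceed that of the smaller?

Channel A: For a triangular section with side slope z = 2.6: A = zy² = 2.6×1.06² = 2.921 m²; P = 2y√(1+z²) = 2×1.06×2.786 = 5.906 m. Hydraulic radius R = A/P = 2.921/5.906 = 0.4947 m. Q_A = (1/0.028)·2.921·0.4947^(2/3)·√0.00044 = 1.369 m³/s.
Channel B: With bottom width b = 3.47 m and side slope z = 0.51: A = (b + zy)y = (3.47 + 0.51×1.46)×1.46 = 6.153 m²; P = b + 2y√(1+z²) = 3.47 + 2×1.46×1.123 = 6.748 m. Hydraulic radius R = A/P = 6.153/6.748 = 0.9119 m. Q_B = (1/0.028)·6.153·0.9119^(2/3)·√0.00044 = 4.335 m³/s.
The larger discharge is 4.335 m³/s and the smaller is 1.369 m³/s; the ratio is 3.17.

3.17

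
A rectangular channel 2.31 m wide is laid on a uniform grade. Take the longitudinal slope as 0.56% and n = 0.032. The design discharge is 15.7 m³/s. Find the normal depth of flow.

Manning's equation rearranged: A R^(2/3) = nQ / (1·√S) = 0.032 × 15.7 / (√0.0056) = 6.714.
Trying y = 3.56 m: A R^(2/3) = 7.506 — too large.
Trying y = 3.24 m: A R^(2/3) = 6.724 — ≈ 6.714.

y_n = 3.24 m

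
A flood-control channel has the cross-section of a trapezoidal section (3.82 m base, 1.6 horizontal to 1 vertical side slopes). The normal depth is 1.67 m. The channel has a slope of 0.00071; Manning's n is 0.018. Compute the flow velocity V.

With bottom width b = 3.82 m and side slope z = 1.6: A = (b + zy)y = (3.82 + 1.6×1.67)×1.67 = 10.84 m²; P = b + 2y√(1+z²) = 3.82 + 2×1.67×1.887 = 10.12 m.
Hydraulic radius R = A/P = 10.84/10.12 = 1.071 m.
From Manning's equation, V = (1/n) R^(2/3) S^(1/2) = (1/0.018) × 1.071^(2/3) × 0.00071^(1/2) = 1.55 m/s.

V = 1.55 m/s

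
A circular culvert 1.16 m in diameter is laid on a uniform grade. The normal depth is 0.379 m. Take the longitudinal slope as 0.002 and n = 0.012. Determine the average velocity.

For a circular section of diameter D = 1.16 m at depth y = 0.379 m, the central angle is θ = 2 arccos(1 − 2y/D) = 2.434 rad. Then A = (D²/8)(θ − sin θ) = 0.3 m² and P = Dθ/2 = 1.412 m.
Hydraulic radius R = A/P = 0.3/1.412 = 0.2125 m.
From Manning's equation, V = (1/n) R^(2/3) S^(1/2) = (1/0.012) × 0.2125^(2/3) × 0.002^(1/2) = 1.33 m/s.

V = 1.33 m/s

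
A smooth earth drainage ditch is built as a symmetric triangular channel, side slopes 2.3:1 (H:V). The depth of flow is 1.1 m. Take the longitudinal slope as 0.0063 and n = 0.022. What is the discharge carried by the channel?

Q = 6.36 m³/s

For a triangular section with side slope z = 2.3: A = zy² = 2.3×1.1² = 2.783 m²; P = 2y√(1+z²) = 2×1.1×2.508 = 5.518 m.
Hydraulic radius R = A/P = 2.783/5.518 = 0.5044 m.
Manning's equation: Q = (1/n) A R^(2/3) S^(1/2) = (1/0.022) × 2.783 × 0.5044^(2/3) × 0.0063^(1/2) = 6.36 m³/s.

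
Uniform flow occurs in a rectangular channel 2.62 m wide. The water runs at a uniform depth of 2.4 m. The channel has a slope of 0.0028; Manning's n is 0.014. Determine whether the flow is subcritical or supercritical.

Flow area A = b·y = 2.62 × 2.4 = 6.288 m². Wetted perimeter P = b + 2y = 2.62 + 2×2.4 = 7.42 m.
Hydraulic radius R = A/P = 6.288/7.42 = 0.8474 m.
V = (1/n) R^(2/3) √S = (1/0.014) × 0.8474^(2/3) × √0.0028 = 3.385 m/s. Hydraulic depth D_h = A/T = 6.288/2.62 = 2.4 m.
Froude number Fr = V/√(g·D_h) = 3.385/√(9.81×2.4) = 0.698, which is less than 1, so the flow is subcritical.

subcritical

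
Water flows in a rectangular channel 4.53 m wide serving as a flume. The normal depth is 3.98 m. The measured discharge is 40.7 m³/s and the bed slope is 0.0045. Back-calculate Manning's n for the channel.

n = 0.038

Flow area A = b·y = 4.53 × 3.98 = 18.03 m². Wetted perimeter P = b + 2y = 4.53 + 2×3.98 = 12.49 m.
Hydraulic radius R = A/P = 18.03/12.49 = 1.444 m.
Rearranging Manning's equation: n = (1/Q) A R^(2/3) S^(1/2) = (1/40.7) × 18.03 × 1.444^(2/3) × √0.0045 = 0.038.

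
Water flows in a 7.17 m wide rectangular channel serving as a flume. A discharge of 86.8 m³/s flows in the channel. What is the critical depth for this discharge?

For a rectangular channel, critical depth y_c = (q²/g)^(1/3) where q = Q/b = 86.8/7.17 = 12.11 m²/s.
So y_c = (12.11²/9.81)^(1/3) = 2.46 m.

y_c = 2.46 m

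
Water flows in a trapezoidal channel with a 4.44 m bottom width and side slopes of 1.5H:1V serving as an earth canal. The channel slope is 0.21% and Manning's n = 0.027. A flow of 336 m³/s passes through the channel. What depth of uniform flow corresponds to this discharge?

Manning's equation rearranged: A R^(2/3) = nQ / (1·√S) = 0.027 × 336 / (√0.0021) = 198.
Try y = 7.39 m: A R^(2/3) = 274 — too large.
Try y = 5.49 m: A R^(2/3) = 140.6 — too small.
Try y = 6.4 m: A R^(2/3) = 197.8 — ≈ 198.

y_n = 6.4 m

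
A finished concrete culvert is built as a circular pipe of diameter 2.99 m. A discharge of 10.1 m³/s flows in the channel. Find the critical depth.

y_c = 1.37 m

At critical depth, Q² T / (g A³) = 1, i.e. A³/T = Q²/g = 10.1²/9.81 = 10.4.
Trying y = 1.61 m: A³/T = 19.21 — high.
Trying y = 1.37 m: A³/T = 10.37 — ≈ 10.4.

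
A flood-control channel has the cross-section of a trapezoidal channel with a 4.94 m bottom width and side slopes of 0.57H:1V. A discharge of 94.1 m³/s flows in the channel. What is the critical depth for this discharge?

y_c = 2.95 m

At critical depth, Q² T / (g A³) = 1, i.e. A³/T = Q²/g = 94.1²/9.81 = 902.6.
At y = 2.49 m: A³/T = 510.4 — low.
At y = 3.42 m: A³/T = 1480 — high.
At y = 2.95 m: A³/T = 897.6 — ≈ 902.6.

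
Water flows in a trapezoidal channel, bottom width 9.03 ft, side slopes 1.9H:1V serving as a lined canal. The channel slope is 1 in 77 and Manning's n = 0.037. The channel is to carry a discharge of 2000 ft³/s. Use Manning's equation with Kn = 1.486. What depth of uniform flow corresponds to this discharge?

Manning's equation rearranged: A R^(2/3) = nQ / (1.486·√S) = 0.037 × 2000 / (1.486 × √0.01299) = 437.
Trying y = 6.52 ft: A R^(2/3) = 338.3 — too small.
Trying y = 7.35 ft: A R^(2/3) = 437.4 — close enough.

y_n = 7.35 ft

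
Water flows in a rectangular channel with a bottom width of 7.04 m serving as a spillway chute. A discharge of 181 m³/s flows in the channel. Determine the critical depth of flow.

y_c = 4.07 m

For a rectangular channel, critical depth y_c = (q²/g)^(1/3) where q = Q/b = 181/7.04 = 25.71 m²/s.
So y_c = (25.71²/9.81)^(1/3) = 4.07 m.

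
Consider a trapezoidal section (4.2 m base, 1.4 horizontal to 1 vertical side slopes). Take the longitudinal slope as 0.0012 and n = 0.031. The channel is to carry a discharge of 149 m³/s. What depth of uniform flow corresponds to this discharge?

Manning's equation rearranged: A R^(2/3) = nQ / (1·√S) = 0.031 × 149 / (√0.0012) = 133.3.
Try y = 4.35 m: A R^(2/3) = 78.79 — short.
Try y = 6.01 m: A R^(2/3) = 159.3 — over.
Try y = 5.55 m: A R^(2/3) = 133.6 — close enough.

y_n = 5.55 m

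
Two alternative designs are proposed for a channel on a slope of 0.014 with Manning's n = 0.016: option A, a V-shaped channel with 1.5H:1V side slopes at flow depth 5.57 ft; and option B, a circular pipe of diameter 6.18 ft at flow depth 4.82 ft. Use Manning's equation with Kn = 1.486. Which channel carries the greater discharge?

channel A

Channel A: For a triangular section with side slope z = 1.5: A = zy² = 1.5×5.57² = 46.54 ft²; P = 2y√(1+z²) = 2×5.57×1.803 = 20.08 ft. Hydraulic radius R = A/P = 46.54/20.08 = 2.317 ft. Q_A = (1.486/0.016)·46.54·2.317^(2/3)·√0.014 = 895.5 ft³/s.
Channel B: For a circular section of diameter D = 6.18 ft at depth y = 4.82 ft, the central angle is θ = 2 arccos(1 − 2y/D) = 4.33 rad. Then A = (D²/8)(θ − sin θ) = 25.1 ft² and P = Dθ/2 = 13.38 ft. Hydraulic radius R = A/P = 25.1/13.38 = 1.876 ft. Q_B = (1.486/0.016)·25.1·1.876^(2/3)·√0.014 = 419.6 ft³/s.
Q_A = 895.5 ft³/s vs Q_B = 419.6 ft³/s, so channel A carries more.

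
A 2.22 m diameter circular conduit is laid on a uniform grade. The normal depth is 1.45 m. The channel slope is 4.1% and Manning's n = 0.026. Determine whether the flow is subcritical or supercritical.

supercritical

For a circular section of diameter D = 2.22 m at depth y = 1.45 m, the central angle is θ = 2 arccos(1 − 2y/D) = 3.764 rad. Then A = (D²/8)(θ − sin θ) = 2.678 m² and P = Dθ/2 = 4.178 m.
Hydraulic radius R = A/P = 2.678/4.178 = 0.641 m.
V = (1/n) R^(2/3) √S = (1/0.026) × 0.641^(2/3) × √0.041 = 5.79 m/s. Hydraulic depth D_h = A/T = 2.678/2.113 = 1.267 m.
Froude number Fr = V/√(g·D_h) = 5.79/√(9.81×1.267) = 1.64, which is greater than 1, so the flow is supercritical.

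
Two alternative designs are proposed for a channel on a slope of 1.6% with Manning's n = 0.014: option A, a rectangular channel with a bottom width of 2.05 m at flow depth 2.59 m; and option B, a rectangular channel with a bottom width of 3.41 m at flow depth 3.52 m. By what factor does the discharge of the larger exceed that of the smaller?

Channel A: Flow area A = b·y = 2.05 × 2.59 = 5.309 m². Wetted perimeter P = b + 2y = 2.05 + 2×2.59 = 7.23 m. Hydraulic radius R = A/P = 5.309/7.23 = 0.7344 m. Q_A = (1/0.014)·5.309·0.7344^(2/3)·√0.016 = 39.05 m³/s.
Channel B: Flow area A = b·y = 3.41 × 3.52 = 12 m². Wetted perimeter P = b + 2y = 3.41 + 2×3.52 = 10.45 m. Hydraulic radius R = A/P = 12/10.45 = 1.149 m. Q_B = (1/0.014)·12·1.149^(2/3)·√0.016 = 118.9 m³/s.
The larger discharge is 118.9 m³/s and the smaller is 39.05 m³/s; the ratio is 3.05.

3.05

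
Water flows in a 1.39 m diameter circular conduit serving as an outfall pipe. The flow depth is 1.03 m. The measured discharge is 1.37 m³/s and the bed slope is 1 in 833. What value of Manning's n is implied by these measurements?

n = 0.0171

For a circular section of diameter D = 1.39 m at depth y = 1.03 m, the central angle is θ = 2 arccos(1 − 2y/D) = 4.147 rad. Then A = (D²/8)(θ − sin θ) = 1.206 m² and P = Dθ/2 = 2.883 m.
Hydraulic radius R = A/P = 1.206/2.883 = 0.4183 m.
Rearranging Manning's equation: n = (1/Q) A R^(2/3) S^(1/2) = (1/1.37) × 1.206 × 0.4183^(2/3) × √0.0012 = 0.0171.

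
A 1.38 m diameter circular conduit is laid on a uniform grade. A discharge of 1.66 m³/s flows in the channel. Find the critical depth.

y_c = 0.676 m

At critical depth, Q² T / (g A³) = 1, i.e. A³/T = Q²/g = 1.66²/9.81 = 0.2809.
Try y = 0.821 m: A³/T = 0.589 — high.
Try y = 0.574 m: A³/T = 0.1499 — low.
Try y = 0.676 m: A³/T = 0.2803 — ≈ 0.2809.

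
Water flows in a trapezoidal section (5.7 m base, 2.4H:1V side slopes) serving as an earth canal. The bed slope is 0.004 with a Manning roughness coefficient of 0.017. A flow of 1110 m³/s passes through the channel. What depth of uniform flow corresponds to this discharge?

Manning's equation rearranged: A R^(2/3) = nQ / (1·√S) = 0.017 × 1110 / (√0.004) = 298.4.
Trying y = 4.99 m: A R^(2/3) = 174.7 — short.
Trying y = 7.56 m: A R^(2/3) = 454.6 — over.
Trying y = 6.31 m: A R^(2/3) = 298.3 — ≈ 298.4.

y_n = 6.31 m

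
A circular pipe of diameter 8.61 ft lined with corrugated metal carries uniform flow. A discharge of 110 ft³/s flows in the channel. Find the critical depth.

At critical depth, Q² T / (g A³) = 1, i.e. A³/T = Q²/g = 110²/32.2 = 375.8.
Trying y = 2.11 ft: A³/T = 183 — short.
Trying y = 3.09 ft: A³/T = 803.3 — over.
Trying y = 2.54 ft: A³/T = 376.5 — matches.

y_c = 2.54 ft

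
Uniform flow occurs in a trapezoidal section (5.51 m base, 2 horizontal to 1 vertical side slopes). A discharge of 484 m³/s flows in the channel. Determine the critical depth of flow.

y_c = 5.33 m

At critical depth, Q² T / (g A³) = 1, i.e. A³/T = Q²/g = 484²/9.81 = 23880.
At y = 6.62 m: A³/T = 59780 — too large.
At y = 4.54 m: A³/T = 12280 — too small.
At y = 5.33 m: A³/T = 23860 — ≈ 23880.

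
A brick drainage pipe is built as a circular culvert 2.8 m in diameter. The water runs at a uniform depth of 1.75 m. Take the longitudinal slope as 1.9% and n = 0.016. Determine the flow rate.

Q = 29.9 m³/s

For a circular section of diameter D = 2.8 m at depth y = 1.75 m, the central angle is θ = 2 arccos(1 − 2y/D) = 3.647 rad. Then A = (D²/8)(θ − sin θ) = 4.048 m² and P = Dθ/2 = 5.106 m.
Hydraulic radius R = A/P = 4.048/5.106 = 0.7929 m.
Manning's equation: Q = (1/n) A R^(2/3) S^(1/2) = (1/0.016) × 4.048 × 0.7929^(2/3) × 0.019^(1/2) = 29.9 m³/s.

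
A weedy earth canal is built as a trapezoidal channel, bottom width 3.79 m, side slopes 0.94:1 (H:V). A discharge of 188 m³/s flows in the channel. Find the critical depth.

y_c = 4.43 m

At critical depth, Q² T / (g A³) = 1, i.e. A³/T = Q²/g = 188²/9.81 = 3603.
Try y = 3.14 m: A³/T = 978.6 — low.
Try y = 4.43 m: A³/T = 3610 — matches.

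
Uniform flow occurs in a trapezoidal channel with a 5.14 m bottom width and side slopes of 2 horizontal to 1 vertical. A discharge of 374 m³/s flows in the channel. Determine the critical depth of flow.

At critical depth, Q² T / (g A³) = 1, i.e. A³/T = Q²/g = 374²/9.81 = 14260.
Trying y = 5.55 m: A³/T = 26780 — over.
Trying y = 4.78 m: A³/T = 14300 — close enough.

y_c = 4.78 m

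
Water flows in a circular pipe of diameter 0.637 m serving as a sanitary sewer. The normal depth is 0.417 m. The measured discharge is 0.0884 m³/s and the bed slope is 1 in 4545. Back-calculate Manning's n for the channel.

For a circular section of diameter D = 0.637 m at depth y = 0.417 m, the central angle is θ = 2 arccos(1 − 2y/D) = 3.77 rad. Then A = (D²/8)(θ − sin θ) = 0.2211 m² and P = Dθ/2 = 1.201 m.
Hydraulic radius R = A/P = 0.2211/1.201 = 0.1841 m.
Rearranging Manning's equation: n = (1/Q) A R^(2/3) S^(1/2) = (1/0.0884) × 0.2211 × 0.1841^(2/3) × √0.00022 = 0.012.

n = 0.012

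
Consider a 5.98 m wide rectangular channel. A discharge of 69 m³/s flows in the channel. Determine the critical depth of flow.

For a rectangular channel, critical depth y_c = (q²/g)^(1/3) where q = Q/b = 69/5.98 = 11.54 m²/s.
So y_c = (11.54²/9.81)^(1/3) = 2.39 m.

y_c = 2.39 m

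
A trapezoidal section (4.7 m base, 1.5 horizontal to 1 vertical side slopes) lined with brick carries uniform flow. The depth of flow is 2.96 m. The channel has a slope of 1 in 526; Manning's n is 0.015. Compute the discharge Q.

Q = 115 m³/s

With bottom width b = 4.7 m and side slope z = 1.5: A = (b + zy)y = (4.7 + 1.5×2.96)×2.96 = 27.05 m²; P = b + 2y√(1+z²) = 4.7 + 2×2.96×1.803 = 15.37 m.
Hydraulic radius R = A/P = 27.05/15.37 = 1.76 m.
Manning's equation: Q = (1/n) A R^(2/3) S^(1/2) = (1/0.015) × 27.05 × 1.76^(2/3) × 0.001901^(1/2) = 115 m³/s.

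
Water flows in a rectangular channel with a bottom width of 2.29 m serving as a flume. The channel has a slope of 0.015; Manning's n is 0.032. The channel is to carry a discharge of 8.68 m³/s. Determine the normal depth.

y_n = 1.36 m

Manning's equation rearranged: A R^(2/3) = nQ / (1·√S) = 0.032 × 8.68 / (√0.015) = 2.268.
Trying y = 1.14 m: A R^(2/3) = 1.797 — too small.
Trying y = 1.58 m: A R^(2/3) = 2.754 — too large.
Trying y = 1.36 m: A R^(2/3) = 2.268 — close enough.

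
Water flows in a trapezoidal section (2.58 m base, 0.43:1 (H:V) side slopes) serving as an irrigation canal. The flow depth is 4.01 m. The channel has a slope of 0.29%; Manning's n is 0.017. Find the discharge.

With bottom width b = 2.58 m and side slope z = 0.43: A = (b + zy)y = (2.58 + 0.43×4.01)×4.01 = 17.26 m²; P = b + 2y√(1+z²) = 2.58 + 2×4.01×1.089 = 11.31 m.
Hydraulic radius R = A/P = 17.26/11.31 = 1.526 m.
Manning's equation: Q = (1/n) A R^(2/3) S^(1/2) = (1/0.017) × 17.26 × 1.526^(2/3) × 0.0029^(1/2) = 72.5 m³/s.

Q = 72.5 m³/s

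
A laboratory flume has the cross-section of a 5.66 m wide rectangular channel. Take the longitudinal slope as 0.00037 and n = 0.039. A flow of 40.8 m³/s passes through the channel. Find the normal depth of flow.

Manning's equation rearranged: A R^(2/3) = nQ / (1·√S) = 0.039 × 40.8 / (√0.00037) = 82.72.
Try y = 10.2 m: A R^(2/3) = 98.11 — high.
Try y = 6.6 m: A R^(2/3) = 58.92 — low.
Try y = 8.8 m: A R^(2/3) = 82.75 — close enough.

y_n = 8.8 m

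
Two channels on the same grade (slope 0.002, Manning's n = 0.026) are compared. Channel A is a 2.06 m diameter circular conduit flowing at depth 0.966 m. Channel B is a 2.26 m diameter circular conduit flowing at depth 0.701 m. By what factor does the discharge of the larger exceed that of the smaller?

1.67

Channel A: For a circular section of diameter D = 2.06 m at depth y = 0.966 m, the central angle is θ = 2 arccos(1 − 2y/D) = 3.017 rad. Then A = (D²/8)(θ − sin θ) = 1.535 m² and P = Dθ/2 = 3.108 m. Hydraulic radius R = A/P = 1.535/3.108 = 0.4938 m. Q_A = (1/0.026)·1.535·0.4938^(2/3)·√0.002 = 1.649 m³/s.
Channel B: For a circular section of diameter D = 2.26 m at depth y = 0.701 m, the central angle is θ = 2 arccos(1 − 2y/D) = 2.363 rad. Then A = (D²/8)(θ − sin θ) = 1.06 m² and P = Dθ/2 = 2.67 m. Hydraulic radius R = A/P = 1.06/2.67 = 0.397 m. Q_B = (1/0.026)·1.06·0.397^(2/3)·√0.002 = 0.9849 m³/s.
The larger discharge is 1.649 m³/s and the smaller is 0.9849 m³/s; the ratio is 1.67.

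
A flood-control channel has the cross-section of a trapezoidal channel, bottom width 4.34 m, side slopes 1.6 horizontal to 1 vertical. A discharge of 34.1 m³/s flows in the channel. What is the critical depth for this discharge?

y_c = 1.52 m

At critical depth, Q² T / (g A³) = 1, i.e. A³/T = Q²/g = 34.1²/9.81 = 118.5.
Trying y = 1.82 m: A³/T = 226.2 — high.
Trying y = 1.18 m: A³/T = 48.9 — low.
Trying y = 1.52 m: A³/T = 118.5 — close enough.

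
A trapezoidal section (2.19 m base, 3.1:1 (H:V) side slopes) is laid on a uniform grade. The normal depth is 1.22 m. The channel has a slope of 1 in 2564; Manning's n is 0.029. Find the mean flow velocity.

V = 0.546 m/s

With bottom width b = 2.19 m and side slope z = 3.1: A = (b + zy)y = (2.19 + 3.1×1.22)×1.22 = 7.286 m²; P = b + 2y√(1+z²) = 2.19 + 2×1.22×3.257 = 10.14 m.
Hydraulic radius R = A/P = 7.286/10.14 = 0.7187 m.
From Manning's equation, V = (1/n) R^(2/3) S^(1/2) = (1/0.029) × 0.7187^(2/3) × 0.00039^(1/2) = 0.546 m/s.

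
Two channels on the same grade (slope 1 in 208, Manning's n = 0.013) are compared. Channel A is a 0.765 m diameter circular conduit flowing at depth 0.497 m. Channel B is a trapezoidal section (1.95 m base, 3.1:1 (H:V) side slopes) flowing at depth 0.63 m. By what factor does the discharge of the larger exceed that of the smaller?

Channel A: For a circular section of diameter D = 0.765 m at depth y = 0.497 m, the central angle is θ = 2 arccos(1 − 2y/D) = 3.75 rad. Then A = (D²/8)(θ − sin θ) = 0.3161 m² and P = Dθ/2 = 1.434 m. Hydraulic radius R = A/P = 0.3161/1.434 = 0.2204 m. Q_A = (1/0.013)·0.3161·0.2204^(2/3)·√0.004808 = 0.6151 m³/s.
Channel B: With bottom width b = 1.95 m and side slope z = 3.1: A = (b + zy)y = (1.95 + 3.1×0.63)×0.63 = 2.459 m²; P = b + 2y√(1+z²) = 1.95 + 2×0.63×3.257 = 6.054 m. Hydraulic radius R = A/P = 2.459/6.054 = 0.4061 m. Q_B = (1/0.013)·2.459·0.4061^(2/3)·√0.004808 = 7.193 m³/s.
The larger discharge is 7.193 m³/s and the smaller is 0.6151 m³/s; the ratio is 11.7.

11.7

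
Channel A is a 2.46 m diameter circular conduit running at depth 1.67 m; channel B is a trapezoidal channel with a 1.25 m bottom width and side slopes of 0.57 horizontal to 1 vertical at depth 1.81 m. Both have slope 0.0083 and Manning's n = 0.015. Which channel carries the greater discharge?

channel B

Channel A: For a circular section of diameter D = 2.46 m at depth y = 1.67 m, the central angle is θ = 2 arccos(1 − 2y/D) = 3.873 rad. Then A = (D²/8)(θ − sin θ) = 3.435 m² and P = Dθ/2 = 4.764 m. Hydraulic radius R = A/P = 3.435/4.764 = 0.7211 m. Q_A = (1/0.015)·3.435·0.7211^(2/3)·√0.0083 = 16.78 m³/s.
Channel B: With bottom width b = 1.25 m and side slope z = 0.57: A = (b + zy)y = (1.25 + 0.57×1.81)×1.81 = 4.13 m²; P = b + 2y√(1+z²) = 1.25 + 2×1.81×1.151 = 5.417 m. Hydraulic radius R = A/P = 4.13/5.417 = 0.7624 m. Q_B = (1/0.015)·4.13·0.7624^(2/3)·√0.0083 = 20.93 m³/s.
Q_A = 16.78 m³/s vs Q_B = 20.93 m³/s, so channel B carries more.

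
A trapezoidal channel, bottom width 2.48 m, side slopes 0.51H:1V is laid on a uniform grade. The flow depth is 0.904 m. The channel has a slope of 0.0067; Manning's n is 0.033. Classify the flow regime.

With bottom width b = 2.48 m and side slope z = 0.51: A = (b + zy)y = (2.48 + 0.51×0.904)×0.904 = 2.659 m²; P = b + 2y√(1+z²) = 2.48 + 2×0.904×1.123 = 4.51 m.
Hydraulic radius R = A/P = 2.659/4.51 = 0.5896 m.
V = (1/n) R^(2/3) √S = (1/0.033) × 0.5896^(2/3) × √0.0067 = 1.744 m/s. Hydraulic depth D_h = A/T = 2.659/3.402 = 0.7815 m.
Froude number Fr = V/√(g·D_h) = 1.744/√(9.81×0.7815) = 0.63, which is less than 1, so the flow is subcritical.

subcritical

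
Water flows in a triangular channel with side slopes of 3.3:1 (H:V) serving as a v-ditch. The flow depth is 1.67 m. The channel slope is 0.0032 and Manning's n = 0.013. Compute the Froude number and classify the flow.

For a triangular section with side slope z = 3.3: A = zy² = 3.3×1.67² = 9.203 m²; P = 2y√(1+z²) = 2×1.67×3.448 = 11.52 m.
Hydraulic radius R = A/P = 9.203/11.52 = 0.7991 m.
V = (1/n) R^(2/3) √S = (1/0.013) × 0.7991^(2/3) × √0.0032 = 3.747 m/s. Hydraulic depth D_h = A/T = 9.203/11.02 = 0.835 m.
Froude number Fr = V/√(g·D_h) = 3.747/√(9.81×0.835) = 1.31, which is greater than 1, so the flow is supercritical.

supercritical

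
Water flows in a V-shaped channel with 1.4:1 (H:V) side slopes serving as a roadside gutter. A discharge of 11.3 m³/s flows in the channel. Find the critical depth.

At critical depth, Q² T / (g A³) = 1, i.e. A³/T = Q²/g = 11.3²/9.81 = 13.02.
Trying y = 1.81 m: A³/T = 19.04 — over.
Trying y = 1.38 m: A³/T = 4.905 — short.
Trying y = 1.68 m: A³/T = 13.12 — matches.

y_c = 1.68 m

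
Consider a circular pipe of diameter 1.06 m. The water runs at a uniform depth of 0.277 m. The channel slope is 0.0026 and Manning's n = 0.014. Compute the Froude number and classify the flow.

subcritical

For a circular section of diameter D = 1.06 m at depth y = 0.277 m, the central angle is θ = 2 arccos(1 − 2y/D) = 2.146 rad. Then A = (D²/8)(θ − sin θ) = 0.1836 m² and P = Dθ/2 = 1.138 m.
Hydraulic radius R = A/P = 0.1836/1.138 = 0.1614 m.
V = (1/n) R^(2/3) √S = (1/0.014) × 0.1614^(2/3) × √0.0026 = 1.08 m/s. Hydraulic depth D_h = A/T = 0.1836/0.9314 = 0.1971 m.
Froude number Fr = V/√(g·D_h) = 1.08/√(9.81×0.1971) = 0.776, which is less than 1, so the flow is subcritical.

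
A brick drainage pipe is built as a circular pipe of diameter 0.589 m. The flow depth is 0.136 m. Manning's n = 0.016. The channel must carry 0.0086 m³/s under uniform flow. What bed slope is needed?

S = 0.00024

For a circular section of diameter D = 0.589 m at depth y = 0.136 m, the central angle is θ = 2 arccos(1 − 2y/D) = 2.005 rad. Then A = (D²/8)(θ − sin θ) = 0.04761 m² and P = Dθ/2 = 0.5905 m.
Hydraulic radius R = A/P = 0.04761/0.5905 = 0.08062 m.
From Manning's equation, S = [nQ / (1 A R^(2/3))]² = [0.016 × 0.0086 / (1 × 0.04761 × 0.08062^(2/3))]² = 0.00024.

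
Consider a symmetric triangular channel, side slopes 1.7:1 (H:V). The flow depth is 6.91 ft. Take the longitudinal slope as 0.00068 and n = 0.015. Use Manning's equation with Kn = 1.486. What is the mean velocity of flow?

V = 5.35 ft/s

For a triangular section with side slope z = 1.7: A = zy² = 1.7×6.91² = 81.17 ft²; P = 2y√(1+z²) = 2×6.91×1.972 = 27.26 ft.
Hydraulic radius R = A/P = 81.17/27.26 = 2.978 ft.
From Manning's equation, V = (1.486/n) R^(2/3) S^(1/2) = (1.486/0.015) × 2.978^(2/3) × 0.00068^(1/2) = 5.35 ft/s.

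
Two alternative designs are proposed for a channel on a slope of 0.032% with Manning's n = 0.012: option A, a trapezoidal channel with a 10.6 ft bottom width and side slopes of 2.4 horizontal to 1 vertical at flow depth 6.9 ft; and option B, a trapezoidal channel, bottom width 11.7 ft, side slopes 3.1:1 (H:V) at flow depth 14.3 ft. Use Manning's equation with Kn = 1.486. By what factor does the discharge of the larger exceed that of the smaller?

Channel A: With bottom width b = 10.6 ft and side slope z = 2.4: A = (b + zy)y = (10.6 + 2.4×6.9)×6.9 = 187.4 ft²; P = b + 2y√(1+z²) = 10.6 + 2×6.9×2.6 = 46.48 ft. Hydraulic radius R = A/P = 187.4/46.48 = 4.032 ft. Q_A = (1.486/0.012)·187.4·4.032^(2/3)·√0.00032 = 1052 ft³/s.
Channel B: With bottom width b = 11.7 ft and side slope z = 3.1: A = (b + zy)y = (11.7 + 3.1×14.3)×14.3 = 801.2 ft²; P = b + 2y√(1+z²) = 11.7 + 2×14.3×3.257 = 104.9 ft. Hydraulic radius R = A/P = 801.2/104.9 = 7.641 ft. Q_B = (1.486/0.012)·801.2·7.641^(2/3)·√0.00032 = 6886 ft³/s.
The larger discharge is 6886 ft³/s and the smaller is 1052 ft³/s; the ratio is 6.55.

6.55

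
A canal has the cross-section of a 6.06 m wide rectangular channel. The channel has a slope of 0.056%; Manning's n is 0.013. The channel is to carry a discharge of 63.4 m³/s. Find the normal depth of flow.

y_n = 4 m

Manning's equation rearranged: A R^(2/3) = nQ / (1·√S) = 0.013 × 63.4 / (√0.00056) = 34.83.
At y = 5.06 m: A R^(2/3) = 46.96 — over.
At y = 4 m: A R^(2/3) = 34.85 — ≈ 34.83.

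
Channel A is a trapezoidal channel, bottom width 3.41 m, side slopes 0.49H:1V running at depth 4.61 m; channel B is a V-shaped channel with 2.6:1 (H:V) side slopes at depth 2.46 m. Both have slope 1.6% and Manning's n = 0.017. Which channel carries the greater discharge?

channel A

Channel A: With bottom width b = 3.41 m and side slope z = 0.49: A = (b + zy)y = (3.41 + 0.49×4.61)×4.61 = 26.13 m²; P = b + 2y√(1+z²) = 3.41 + 2×4.61×1.114 = 13.68 m. Hydraulic radius R = A/P = 26.13/13.68 = 1.911 m. Q_A = (1/0.017)·26.13·1.911^(2/3)·√0.016 = 299.4 m³/s.
Channel B: For a triangular section with side slope z = 2.6: A = zy² = 2.6×2.46² = 15.73 m²; P = 2y√(1+z²) = 2×2.46×2.786 = 13.71 m. Hydraulic radius R = A/P = 15.73/13.71 = 1.148 m. Q_B = (1/0.017)·15.73·1.148^(2/3)·√0.016 = 128.4 m³/s.
Q_A = 299.4 m³/s vs Q_B = 128.4 m³/s, so channel A carries more.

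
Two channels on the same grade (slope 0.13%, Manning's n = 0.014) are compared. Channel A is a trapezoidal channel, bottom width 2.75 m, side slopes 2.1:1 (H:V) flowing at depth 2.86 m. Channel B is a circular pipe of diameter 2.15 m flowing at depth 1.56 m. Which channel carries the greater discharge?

Channel A: With bottom width b = 2.75 m and side slope z = 2.1: A = (b + zy)y = (2.75 + 2.1×2.86)×2.86 = 25.04 m²; P = b + 2y√(1+z²) = 2.75 + 2×2.86×2.326 = 16.05 m. Hydraulic radius R = A/P = 25.04/16.05 = 1.56 m. Q_A = (1/0.014)·25.04·1.56^(2/3)·√0.0013 = 86.74 m³/s.
Channel B: For a circular section of diameter D = 2.15 m at depth y = 1.56 m, the central angle is θ = 2 arccos(1 − 2y/D) = 4.078 rad. Then A = (D²/8)(θ − sin θ) = 2.821 m² and P = Dθ/2 = 4.384 m. Hydraulic radius R = A/P = 2.821/4.384 = 0.6436 m. Q_B = (1/0.014)·2.821·0.6436^(2/3)·√0.0013 = 5.417 m³/s.
Q_A = 86.74 m³/s vs Q_B = 5.417 m³/s, so channel A carries more.

channel A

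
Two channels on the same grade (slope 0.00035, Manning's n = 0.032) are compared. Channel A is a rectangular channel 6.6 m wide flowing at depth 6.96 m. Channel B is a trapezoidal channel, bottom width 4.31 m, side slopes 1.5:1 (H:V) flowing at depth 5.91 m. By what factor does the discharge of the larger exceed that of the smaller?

Channel A: Flow area A = b·y = 6.6 × 6.96 = 45.94 m². Wetted perimeter P = b + 2y = 6.6 + 2×6.96 = 20.52 m. Hydraulic radius R = A/P = 45.94/20.52 = 2.239 m. Q_A = (1/0.032)·45.94·2.239^(2/3)·√0.00035 = 45.96 m³/s.
Channel B: With bottom width b = 4.31 m and side slope z = 1.5: A = (b + zy)y = (4.31 + 1.5×5.91)×5.91 = 77.86 m²; P = b + 2y√(1+z²) = 4.31 + 2×5.91×1.803 = 25.62 m. Hydraulic radius R = A/P = 77.86/25.62 = 3.039 m. Q_B = (1/0.032)·77.86·3.039^(2/3)·√0.00035 = 95.52 m³/s.
The larger discharge is 95.52 m³/s and the smaller is 45.96 m³/s; the ratio is 2.08.

2.08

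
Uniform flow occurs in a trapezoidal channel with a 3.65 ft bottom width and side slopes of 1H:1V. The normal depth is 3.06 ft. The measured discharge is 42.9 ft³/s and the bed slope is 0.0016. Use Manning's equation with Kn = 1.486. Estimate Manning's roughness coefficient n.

With bottom width b = 3.65 ft and side slope z = 1: A = (b + zy)y = (3.65 + 1×3.06)×3.06 = 20.53 ft²; P = b + 2y√(1+z²) = 3.65 + 2×3.06×1.414 = 12.3 ft.
Hydraulic radius R = A/P = 20.53/12.3 = 1.669 ft.
Rearranging Manning's equation: n = (1.486/Q) A R^(2/3) S^(1/2) = (1.486/42.9) × 20.53 × 1.669^(2/3) × √0.0016 = 0.04.

n = 0.04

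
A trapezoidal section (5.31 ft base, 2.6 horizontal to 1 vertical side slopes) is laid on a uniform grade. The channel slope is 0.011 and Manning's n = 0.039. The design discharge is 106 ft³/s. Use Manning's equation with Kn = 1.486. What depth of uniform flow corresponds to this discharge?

y_n = 2.07 ft

Manning's equation rearranged: A R^(2/3) = nQ / (1.486·√S) = 0.039 × 106 / (1.486 × √0.011) = 26.52.
Trying y = 2.27 ft: A R^(2/3) = 32.11 — too large.
Trying y = 1.59 ft: A R^(2/3) = 15.61 — too small.
Trying y = 2.07 ft: A R^(2/3) = 26.55 — matches.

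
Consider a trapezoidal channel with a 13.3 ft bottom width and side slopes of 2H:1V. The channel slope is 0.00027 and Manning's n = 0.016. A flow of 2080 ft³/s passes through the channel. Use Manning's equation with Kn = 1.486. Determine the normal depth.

Manning's equation rearranged: A R^(2/3) = nQ / (1.486·√S) = 0.016 × 2080 / (1.486 × √0.00027) = 1363.
At y = 14 ft: A R^(2/3) = 2238 — too large.
At y = 11.2 ft: A R^(2/3) = 1365 — matches.

y_n = 11.2 ft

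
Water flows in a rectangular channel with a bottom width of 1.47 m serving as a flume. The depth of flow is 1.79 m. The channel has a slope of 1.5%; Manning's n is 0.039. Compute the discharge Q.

Flow area A = b·y = 1.47 × 1.79 = 2.631 m². Wetted perimeter P = b + 2y = 1.47 + 2×1.79 = 5.05 m.
Hydraulic radius R = A/P = 2.631/5.05 = 0.521 m.
Manning's equation: Q = (1/n) A R^(2/3) S^(1/2) = (1/0.039) × 2.631 × 0.521^(2/3) × 0.015^(1/2) = 5.35 m³/s.

Q = 5.35 m³/s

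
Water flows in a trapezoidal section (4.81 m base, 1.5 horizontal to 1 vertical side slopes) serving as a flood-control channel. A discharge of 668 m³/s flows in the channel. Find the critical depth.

y_c = 6.92 m

At critical depth, Q² T / (g A³) = 1, i.e. A³/T = Q²/g = 668²/9.81 = 45490.
Try y = 8.14 m: A³/T = 90980 — too large.
Try y = 5.61 m: A³/T = 18870 — too small.
Try y = 6.92 m: A³/T = 45420 — ≈ 45490.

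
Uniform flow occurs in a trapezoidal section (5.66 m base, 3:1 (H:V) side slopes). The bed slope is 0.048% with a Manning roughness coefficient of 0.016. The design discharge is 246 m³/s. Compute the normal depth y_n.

y_n = 4.73 m

Manning's equation rearranged: A R^(2/3) = nQ / (1·√S) = 0.016 × 246 / (√0.00048) = 179.7.
Trying y = 3.74 m: A R^(2/3) = 105.3 — too small.
Trying y = 5.16 m: A R^(2/3) = 219.2 — too large.
Trying y = 4.73 m: A R^(2/3) = 179.3 — matches.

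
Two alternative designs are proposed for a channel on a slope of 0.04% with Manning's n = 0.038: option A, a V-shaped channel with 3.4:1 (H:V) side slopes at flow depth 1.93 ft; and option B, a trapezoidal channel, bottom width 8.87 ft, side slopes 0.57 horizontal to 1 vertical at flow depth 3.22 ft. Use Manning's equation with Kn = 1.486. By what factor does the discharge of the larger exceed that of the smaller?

Channel A: For a triangular section with side slope z = 3.4: A = zy² = 3.4×1.93² = 12.66 ft²; P = 2y√(1+z²) = 2×1.93×3.544 = 13.68 ft. Hydraulic radius R = A/P = 12.66/13.68 = 0.9258 ft. Q_A = (1.486/0.038)·12.66·0.9258^(2/3)·√0.0004 = 9.409 ft³/s.
Channel B: With bottom width b = 8.87 ft and side slope z = 0.57: A = (b + zy)y = (8.87 + 0.57×3.22)×3.22 = 34.47 ft²; P = b + 2y√(1+z²) = 8.87 + 2×3.22×1.151 = 16.28 ft. Hydraulic radius R = A/P = 34.47/16.28 = 2.117 ft. Q_B = (1.486/0.038)·34.47·2.117^(2/3)·√0.0004 = 44.45 ft³/s.
The larger discharge is 44.45 ft³/s and the smaller is 9.409 ft³/s; the ratio is 4.72.

4.72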